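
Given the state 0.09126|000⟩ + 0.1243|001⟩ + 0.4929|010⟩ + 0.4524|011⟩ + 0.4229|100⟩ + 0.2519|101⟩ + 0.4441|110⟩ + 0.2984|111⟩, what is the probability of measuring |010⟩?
0.243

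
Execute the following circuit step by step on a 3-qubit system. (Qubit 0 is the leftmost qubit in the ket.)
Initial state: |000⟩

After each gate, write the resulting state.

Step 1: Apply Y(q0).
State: i|100⟩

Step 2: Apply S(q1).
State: i|100⟩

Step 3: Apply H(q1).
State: (1/√2)i|100⟩ + (1/√2)i|110⟩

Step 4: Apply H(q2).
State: (1/2)i|100⟩ + (1/2)i|101⟩ + (1/2)i|110⟩ + (1/2)i|111⟩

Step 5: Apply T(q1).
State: (1/2)i|100⟩ + (1/2)i|101⟩ + (-1/√8 + (1/√8)i)|110⟩ + (-1/√8 + (1/√8)i)|111⟩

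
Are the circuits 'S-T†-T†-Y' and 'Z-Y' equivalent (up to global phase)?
No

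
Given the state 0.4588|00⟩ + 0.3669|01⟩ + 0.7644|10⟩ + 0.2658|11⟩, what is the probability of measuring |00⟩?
0.2105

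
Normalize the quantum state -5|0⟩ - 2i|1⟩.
-0.9285|0⟩ - 0.3714i|1⟩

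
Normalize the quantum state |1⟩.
|1⟩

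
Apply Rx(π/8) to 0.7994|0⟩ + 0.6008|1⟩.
(0.784 - 0.1172i)|0⟩ + (0.5893 - 0.156i)|1⟩

Rx(π/8) = [[cos(θ/2), −i·sin(θ/2)], [−i·sin(θ/2), cos(θ/2)]]; θ = π/8, cos(θ/2) ≈ 0.980785, sin(θ/2) ≈ 0.19509.
With a = amp(|0⟩) = 0.7994 and b = amp(|1⟩) = 0.6008:
new amp(|0⟩) = (0.980785)·a + (-0.19509i)·b = (0.784 - 0.1172i)
new amp(|1⟩) = (-0.19509i)·a + (0.980785)·b = (0.5893 - 0.156i)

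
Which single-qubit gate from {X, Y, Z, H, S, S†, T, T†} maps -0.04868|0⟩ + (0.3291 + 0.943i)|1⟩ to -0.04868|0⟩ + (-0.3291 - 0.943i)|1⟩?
Z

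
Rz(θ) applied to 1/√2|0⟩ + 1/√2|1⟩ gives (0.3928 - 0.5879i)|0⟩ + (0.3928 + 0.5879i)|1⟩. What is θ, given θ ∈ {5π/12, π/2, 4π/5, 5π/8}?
5π/8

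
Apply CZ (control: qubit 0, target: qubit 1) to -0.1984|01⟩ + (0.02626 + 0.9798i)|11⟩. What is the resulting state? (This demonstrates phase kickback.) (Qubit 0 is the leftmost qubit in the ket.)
-0.1984|01⟩ + (-0.02626 - 0.9798i)|11⟩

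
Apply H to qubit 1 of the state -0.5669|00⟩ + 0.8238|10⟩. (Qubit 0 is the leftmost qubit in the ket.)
-0.4009|00⟩ - 0.4009|01⟩ + 0.5825|10⟩ + 0.5825|11⟩

H on qubit 1 mixes each pair of kets that differ only in qubit 1: amplitudes (a, b) of (|…0…⟩, |…1…⟩) become ((a + b)/√2, (a − b)/√2). Kets absent from the input have amplitude 0.
(|00⟩, |01⟩): (a, b) = (-0.5669, 0) → (-0.4009, -0.4009)
(|10⟩, |11⟩): (a, b) = (0.8238, 0) → (0.5825, 0.5825)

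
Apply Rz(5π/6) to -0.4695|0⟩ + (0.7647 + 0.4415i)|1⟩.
(-0.1215 + 0.4535i)|0⟩ + (-0.2285 + 0.8529i)|1⟩

Rz(5π/6) = [[e^(−iθ/2), 0], [0, e^(iθ/2)]] with e^(±iθ/2) = cos(θ/2) ± i·sin(θ/2); θ = 5π/6, cos(θ/2) ≈ 0.258819, sin(θ/2) ≈ 0.965926.
With a = amp(|0⟩) = -0.4695 and b = amp(|1⟩) = (0.7647 + 0.4415i):
new amp(|0⟩) = (0.258819 - 0.965926i)·a = (-0.1215 + 0.4535i)
new amp(|1⟩) = (0.258819 + 0.965926i)·b = (-0.2285 + 0.8529i)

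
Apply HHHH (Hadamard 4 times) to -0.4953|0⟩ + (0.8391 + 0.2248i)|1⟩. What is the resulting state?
-0.4953|0⟩ + (0.8391 + 0.2248i)|1⟩

H² = I, so an even number of Hadamards cancels: H^4 = I and the state is unchanged.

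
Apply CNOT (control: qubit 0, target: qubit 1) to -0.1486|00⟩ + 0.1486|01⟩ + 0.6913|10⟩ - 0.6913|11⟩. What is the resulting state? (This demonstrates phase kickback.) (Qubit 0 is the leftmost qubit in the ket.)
-0.1486|00⟩ + 0.1486|01⟩ - 0.6913|10⟩ + 0.6913|11⟩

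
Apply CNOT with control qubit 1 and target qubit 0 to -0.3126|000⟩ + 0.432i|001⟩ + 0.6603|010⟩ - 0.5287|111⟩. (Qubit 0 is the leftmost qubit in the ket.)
-0.3126|000⟩ + 0.432i|001⟩ - 0.5287|011⟩ + 0.6603|110⟩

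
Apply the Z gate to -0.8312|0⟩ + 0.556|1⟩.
-0.8312|0⟩ - 0.556|1⟩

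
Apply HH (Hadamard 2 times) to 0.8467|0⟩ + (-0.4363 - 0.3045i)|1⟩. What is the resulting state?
0.8467|0⟩ + (-0.4363 - 0.3045i)|1⟩

H² = I, so an even number of Hadamards cancels: H^2 = I and the state is unchanged.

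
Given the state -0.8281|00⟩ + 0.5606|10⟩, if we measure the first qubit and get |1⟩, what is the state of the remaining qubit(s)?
|0⟩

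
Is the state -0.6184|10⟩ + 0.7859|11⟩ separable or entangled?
Separable

Writing the state as a|00⟩ + b|01⟩ + c|10⟩ + d|11⟩, it is a product state iff ad − bc = 0.
Here (a, b, c, d) = (0, 0, -0.6184, 0.7859): ad − bc = (0)(0.7859) − (0)(-0.6184) = 0, so the state is separable.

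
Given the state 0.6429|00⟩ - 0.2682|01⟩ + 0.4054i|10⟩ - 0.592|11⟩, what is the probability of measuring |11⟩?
0.3505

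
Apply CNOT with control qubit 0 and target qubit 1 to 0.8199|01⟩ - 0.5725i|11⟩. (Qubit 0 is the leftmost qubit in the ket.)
0.8199|01⟩ - 0.5725i|10⟩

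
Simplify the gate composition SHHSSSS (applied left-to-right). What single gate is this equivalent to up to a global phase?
S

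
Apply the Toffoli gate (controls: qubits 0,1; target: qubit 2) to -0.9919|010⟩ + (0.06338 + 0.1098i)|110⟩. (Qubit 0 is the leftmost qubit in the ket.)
-0.9919|010⟩ + (0.06338 + 0.1098i)|111⟩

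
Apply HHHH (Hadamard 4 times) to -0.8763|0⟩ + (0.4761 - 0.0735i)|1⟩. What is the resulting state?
-0.8763|0⟩ + (0.4761 - 0.0735i)|1⟩

H² = I, so an even number of Hadamards cancels: H^4 = I and the state is unchanged.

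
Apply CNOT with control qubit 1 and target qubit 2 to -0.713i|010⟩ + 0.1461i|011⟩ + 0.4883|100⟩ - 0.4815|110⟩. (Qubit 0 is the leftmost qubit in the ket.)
0.1461i|010⟩ - 0.713i|011⟩ + 0.4883|100⟩ - 0.4815|111⟩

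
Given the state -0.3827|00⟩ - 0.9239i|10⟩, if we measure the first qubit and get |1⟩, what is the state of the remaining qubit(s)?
-i|0⟩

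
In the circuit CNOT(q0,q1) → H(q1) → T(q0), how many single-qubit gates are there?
2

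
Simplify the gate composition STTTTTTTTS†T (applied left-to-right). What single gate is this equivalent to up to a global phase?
T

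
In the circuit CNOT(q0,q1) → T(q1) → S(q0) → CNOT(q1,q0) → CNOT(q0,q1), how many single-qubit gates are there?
2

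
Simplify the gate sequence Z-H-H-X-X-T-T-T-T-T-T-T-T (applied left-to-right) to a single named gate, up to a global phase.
Z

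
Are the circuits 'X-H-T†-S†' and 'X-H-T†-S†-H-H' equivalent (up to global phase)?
Yes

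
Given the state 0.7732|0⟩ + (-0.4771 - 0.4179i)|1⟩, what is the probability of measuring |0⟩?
0.5978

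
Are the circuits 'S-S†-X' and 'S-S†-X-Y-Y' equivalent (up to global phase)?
Yes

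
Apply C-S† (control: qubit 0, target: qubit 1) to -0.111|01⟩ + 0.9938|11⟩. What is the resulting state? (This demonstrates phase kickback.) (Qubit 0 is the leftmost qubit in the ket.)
-0.111|01⟩ - 0.9938i|11⟩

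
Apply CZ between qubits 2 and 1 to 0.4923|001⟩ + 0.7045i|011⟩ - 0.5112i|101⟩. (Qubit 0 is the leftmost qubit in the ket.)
0.4923|001⟩ - 0.7045i|011⟩ - 0.5112i|101⟩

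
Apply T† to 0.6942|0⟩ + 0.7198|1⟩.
0.6942|0⟩ + (0.509 - 0.509i)|1⟩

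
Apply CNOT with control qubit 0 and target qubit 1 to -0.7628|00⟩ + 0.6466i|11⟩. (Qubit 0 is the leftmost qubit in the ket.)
-0.7628|00⟩ + 0.6466i|10⟩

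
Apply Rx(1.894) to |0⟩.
0.5841|0⟩ - 0.8117i|1⟩

Rx(1.894) = [[cos(θ/2), −i·sin(θ/2)], [−i·sin(θ/2), cos(θ/2)]]; θ = 1.894, cos(θ/2) ≈ 0.584121, sin(θ/2) ≈ 0.811667.
With a = amp(|0⟩) = 1 and b = amp(|1⟩) = 0:
new amp(|0⟩) = (0.584121)·a + (-0.811667i)·b = 0.5841
new amp(|1⟩) = (-0.811667i)·a + (0.584121)·b = -0.8117i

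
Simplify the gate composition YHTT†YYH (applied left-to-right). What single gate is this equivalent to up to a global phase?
Y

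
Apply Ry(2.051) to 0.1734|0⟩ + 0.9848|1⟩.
-0.752|0⟩ + 0.659|1⟩

Ry(2.051) = [[cos(θ/2), −sin(θ/2)], [sin(θ/2), cos(θ/2)]]; θ = 2.051, cos(θ/2) ≈ 0.518671, sin(θ/2) ≈ 0.854974.
With a = amp(|0⟩) = 0.1734 and b = amp(|1⟩) = 0.9848:
new amp(|0⟩) = (0.518671)·a + (-0.854974)·b = -0.752
new amp(|1⟩) = (0.854974)·a + (0.518671)·b = 0.659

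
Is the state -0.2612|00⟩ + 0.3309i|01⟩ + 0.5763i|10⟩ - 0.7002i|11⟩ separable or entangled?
Entangled

Writing the state as a|00⟩ + b|01⟩ + c|10⟩ + d|11⟩, it is a product state iff ad − bc = 0.
Here (a, b, c, d) = (-0.2612, 0.3309i, 0.5763i, -0.7002i): ad − bc = (-0.2612)(-0.7002i) − (0.3309i)(0.5763i) = (0.1907 + 0.1829i) ≠ 0, so the state is entangled.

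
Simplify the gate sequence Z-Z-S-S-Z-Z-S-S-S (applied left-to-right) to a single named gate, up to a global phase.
S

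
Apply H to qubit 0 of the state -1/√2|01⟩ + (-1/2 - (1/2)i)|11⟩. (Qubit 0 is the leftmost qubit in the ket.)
(-0.8536 - (1/√8)i)|01⟩ + (-0.1464 + (1/√8)i)|11⟩

H on qubit 0 mixes each pair of kets that differ only in qubit 0: amplitudes (a, b) of (|…0…⟩, |…1…⟩) become ((a + b)/√2, (a − b)/√2). Kets absent from the input have amplitude 0.
(|01⟩, |11⟩): (a, b) = (-1/√2, (-1/2 - (1/2)i)) → ((-0.8536 - (1/√8)i), (-0.1464 + (1/√8)i))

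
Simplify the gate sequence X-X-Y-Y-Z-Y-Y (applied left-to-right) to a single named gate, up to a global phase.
Z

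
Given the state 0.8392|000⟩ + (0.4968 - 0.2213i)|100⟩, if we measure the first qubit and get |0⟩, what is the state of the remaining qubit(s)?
|00⟩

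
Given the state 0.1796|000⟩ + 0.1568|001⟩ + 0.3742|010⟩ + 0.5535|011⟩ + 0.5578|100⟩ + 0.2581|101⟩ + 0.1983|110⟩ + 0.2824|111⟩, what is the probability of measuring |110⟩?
0.03932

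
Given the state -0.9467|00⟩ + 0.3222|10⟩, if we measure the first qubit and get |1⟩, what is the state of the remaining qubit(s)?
|0⟩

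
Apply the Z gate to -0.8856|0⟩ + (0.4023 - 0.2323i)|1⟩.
-0.8856|0⟩ + (-0.4023 + 0.2323i)|1⟩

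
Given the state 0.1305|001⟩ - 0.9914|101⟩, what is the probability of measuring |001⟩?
0.01703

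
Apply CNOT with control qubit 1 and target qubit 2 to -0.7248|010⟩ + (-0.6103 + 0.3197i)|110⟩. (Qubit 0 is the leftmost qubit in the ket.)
-0.7248|011⟩ + (-0.6103 + 0.3197i)|111⟩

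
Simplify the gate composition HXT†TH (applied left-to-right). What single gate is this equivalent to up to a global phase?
Z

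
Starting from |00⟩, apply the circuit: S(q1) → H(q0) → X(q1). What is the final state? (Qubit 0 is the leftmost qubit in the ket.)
1/√2|01⟩ + 1/√2|11⟩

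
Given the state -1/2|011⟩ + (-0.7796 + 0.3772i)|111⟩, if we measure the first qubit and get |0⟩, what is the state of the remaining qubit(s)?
-|11⟩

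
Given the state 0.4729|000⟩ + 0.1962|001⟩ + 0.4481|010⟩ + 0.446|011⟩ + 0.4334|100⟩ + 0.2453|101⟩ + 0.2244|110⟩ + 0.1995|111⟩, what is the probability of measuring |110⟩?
0.05036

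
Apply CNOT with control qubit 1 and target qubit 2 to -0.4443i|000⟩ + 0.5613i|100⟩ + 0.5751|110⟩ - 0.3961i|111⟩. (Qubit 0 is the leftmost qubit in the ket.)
-0.4443i|000⟩ + 0.5613i|100⟩ - 0.3961i|110⟩ + 0.5751|111⟩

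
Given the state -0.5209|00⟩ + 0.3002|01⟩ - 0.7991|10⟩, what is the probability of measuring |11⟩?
0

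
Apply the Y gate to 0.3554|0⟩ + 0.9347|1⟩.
-0.9347i|0⟩ + 0.3554i|1⟩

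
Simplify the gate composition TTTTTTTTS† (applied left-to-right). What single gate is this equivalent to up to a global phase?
S†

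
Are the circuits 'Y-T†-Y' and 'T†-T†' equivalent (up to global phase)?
No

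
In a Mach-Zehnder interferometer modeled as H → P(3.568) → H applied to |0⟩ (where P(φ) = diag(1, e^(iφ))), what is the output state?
(0.04477 - 0.2068i)|0⟩ + (0.9552 + 0.2068i)|1⟩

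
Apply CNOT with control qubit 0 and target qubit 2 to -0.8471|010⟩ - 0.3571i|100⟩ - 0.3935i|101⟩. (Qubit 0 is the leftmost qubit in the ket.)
-0.8471|010⟩ - 0.3935i|100⟩ - 0.3571i|101⟩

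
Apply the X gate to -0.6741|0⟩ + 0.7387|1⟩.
0.7387|0⟩ - 0.6741|1⟩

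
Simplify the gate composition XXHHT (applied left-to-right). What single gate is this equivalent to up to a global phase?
T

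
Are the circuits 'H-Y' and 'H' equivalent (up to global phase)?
No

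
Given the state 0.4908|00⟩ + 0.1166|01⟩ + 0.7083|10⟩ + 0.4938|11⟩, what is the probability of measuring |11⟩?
0.2438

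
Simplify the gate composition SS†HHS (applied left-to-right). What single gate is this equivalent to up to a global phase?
S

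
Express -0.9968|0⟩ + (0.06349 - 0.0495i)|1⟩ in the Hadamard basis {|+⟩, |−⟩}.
(-0.6599 - 0.035i)|+⟩ + (-0.7497 + 0.035i)|−⟩

With |ψ⟩ = α|0⟩ + β|1⟩, the Hadamard-basis coefficients are ⟨+|ψ⟩ = (α + β)/√2 and ⟨−|ψ⟩ = (α − β)/√2.
Here α = -0.9968, β = (0.06349 - 0.0495i): (α + β)/√2 = (-0.6599 - 0.035i), (α − β)/√2 = (-0.7497 + 0.035i).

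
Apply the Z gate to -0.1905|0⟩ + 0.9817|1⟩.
-0.1905|0⟩ - 0.9817|1⟩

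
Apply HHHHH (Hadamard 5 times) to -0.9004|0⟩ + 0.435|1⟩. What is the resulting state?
-0.3291|0⟩ - 0.9443|1⟩

H² = I, so H^5 = H: a single Hadamard. With (a, b) = (-0.9004, 0.435), H gives ((a + b)/√2, (a − b)/√2) = (-0.3291, -0.9443).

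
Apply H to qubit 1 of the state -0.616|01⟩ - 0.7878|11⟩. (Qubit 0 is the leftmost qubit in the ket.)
-0.4356|00⟩ + 0.4356|01⟩ - 0.5571|10⟩ + 0.5571|11⟩

H on qubit 1 mixes each pair of kets that differ only in qubit 1: amplitudes (a, b) of (|…0…⟩, |…1…⟩) become ((a + b)/√2, (a − b)/√2). Kets absent from the input have amplitude 0.
(|00⟩, |01⟩): (a, b) = (0, -0.616) → (-0.4356, 0.4356)
(|10⟩, |11⟩): (a, b) = (0, -0.7878) → (-0.5571, 0.5571)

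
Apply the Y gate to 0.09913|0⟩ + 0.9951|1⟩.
-0.9951i|0⟩ + 0.09913i|1⟩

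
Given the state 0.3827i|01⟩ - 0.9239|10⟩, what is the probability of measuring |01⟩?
0.1465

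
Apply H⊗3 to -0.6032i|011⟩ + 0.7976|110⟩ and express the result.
(0.282 - 0.2133i)|000⟩ + (0.282 + 0.2133i)|001⟩ + (-0.282 + 0.2133i)|010⟩ + (-0.282 - 0.2133i)|011⟩ + (-0.282 - 0.2133i)|100⟩ + (-0.282 + 0.2133i)|101⟩ + (0.282 + 0.2133i)|110⟩ + (0.282 - 0.2133i)|111⟩

H⊗3 gives amp(|y⟩) = (1/2√2) Σ_x (−1)^(x·y) amp(|x⟩), where x·y is the number of positions in which both x and y have a 1.
|000⟩: (-0.6032i + 0.7976)/(2√2) = (0.282 - 0.2133i)
|001⟩: (0.6032i + 0.7976)/(2√2) = (0.282 + 0.2133i)
|010⟩: (0.6032i - 0.7976)/(2√2) = (-0.282 + 0.2133i)
|011⟩: (-0.6032i - 0.7976)/(2√2) = (-0.282 - 0.2133i)
|100⟩: (-0.6032i - 0.7976)/(2√2) = (-0.282 - 0.2133i)
|101⟩: (0.6032i - 0.7976)/(2√2) = (-0.282 + 0.2133i)
|110⟩: (0.6032i + 0.7976)/(2√2) = (0.282 + 0.2133i)
|111⟩: (-0.6032i + 0.7976)/(2√2) = (0.282 - 0.2133i)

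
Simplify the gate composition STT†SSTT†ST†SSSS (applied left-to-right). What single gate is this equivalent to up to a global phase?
T†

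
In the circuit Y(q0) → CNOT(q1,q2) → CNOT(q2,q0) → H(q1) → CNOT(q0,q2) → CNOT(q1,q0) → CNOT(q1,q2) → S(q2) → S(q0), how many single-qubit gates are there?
4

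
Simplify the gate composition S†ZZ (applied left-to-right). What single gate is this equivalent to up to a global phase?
S†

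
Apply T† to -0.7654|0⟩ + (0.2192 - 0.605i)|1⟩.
-0.7654|0⟩ + (-0.2728 - 0.5828i)|1⟩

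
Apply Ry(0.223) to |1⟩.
-0.1113|0⟩ + 0.9938|1⟩

Ry(0.223) = [[cos(θ/2), −sin(θ/2)], [sin(θ/2), cos(θ/2)]]; θ = 0.223, cos(θ/2) ≈ 0.99379, sin(θ/2) ≈ 0.111269.
With a = amp(|0⟩) = 0 and b = amp(|1⟩) = 1:
new amp(|0⟩) = (0.99379)·a + (-0.111269)·b = -0.1113
new amp(|1⟩) = (0.111269)·a + (0.99379)·b = 0.9938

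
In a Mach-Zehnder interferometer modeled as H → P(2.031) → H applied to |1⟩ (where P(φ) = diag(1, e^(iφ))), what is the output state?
(0.7221 - 0.448i)|0⟩ + (0.2779 + 0.448i)|1⟩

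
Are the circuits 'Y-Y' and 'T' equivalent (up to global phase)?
No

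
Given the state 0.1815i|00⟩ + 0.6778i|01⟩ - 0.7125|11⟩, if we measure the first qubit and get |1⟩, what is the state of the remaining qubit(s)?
-|1⟩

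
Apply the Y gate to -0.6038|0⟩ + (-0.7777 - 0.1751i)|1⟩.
(-0.1751 + 0.7777i)|0⟩ - 0.6038i|1⟩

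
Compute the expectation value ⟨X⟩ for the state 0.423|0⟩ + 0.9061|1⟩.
0.7666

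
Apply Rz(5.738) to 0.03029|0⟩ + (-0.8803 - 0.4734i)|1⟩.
(-0.02917 - 0.008155i)|0⟩ + (0.9752 + 0.2189i)|1⟩

Rz(5.738) = [[e^(−iθ/2), 0], [0, e^(iθ/2)]] with e^(±iθ/2) = cos(θ/2) ± i·sin(θ/2); θ = 5.738, cos(θ/2) ≈ -0.963076, sin(θ/2) ≈ 0.269229.
With a = amp(|0⟩) = 0.03029 and b = amp(|1⟩) = (-0.8803 - 0.4734i):
new amp(|0⟩) = (-0.963076 - 0.269229i)·a = (-0.02917 - 0.008155i)
new amp(|1⟩) = (-0.963076 + 0.269229i)·b = (0.9752 + 0.2189i)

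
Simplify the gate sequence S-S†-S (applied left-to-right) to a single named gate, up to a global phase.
S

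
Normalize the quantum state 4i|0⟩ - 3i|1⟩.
0.8i|0⟩ - 0.6i|1⟩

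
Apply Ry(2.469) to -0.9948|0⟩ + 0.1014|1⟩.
-0.424|0⟩ - 0.9056|1⟩

Ry(2.469) = [[cos(θ/2), −sin(θ/2)], [sin(θ/2), cos(θ/2)]]; θ = 2.469, cos(θ/2) ≈ 0.329993, sin(θ/2) ≈ 0.943983.
With a = amp(|0⟩) = -0.9948 and b = amp(|1⟩) = 0.1014:
new amp(|0⟩) = (0.329993)·a + (-0.943983)·b = -0.424
new amp(|1⟩) = (0.943983)·a + (0.329993)·b = -0.9056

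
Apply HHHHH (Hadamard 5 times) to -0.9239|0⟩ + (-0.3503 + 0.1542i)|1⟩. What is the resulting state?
(-0.901 + 0.109i)|0⟩ + (-0.4056 - 0.109i)|1⟩

H² = I, so H^5 = H: a single Hadamard. With (a, b) = (-0.9239, (-0.3503 + 0.1542i)), H gives ((a + b)/√2, (a − b)/√2) = ((-0.901 + 0.109i), (-0.4056 - 0.109i)).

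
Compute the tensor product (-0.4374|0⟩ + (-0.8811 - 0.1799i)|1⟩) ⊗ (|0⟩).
-0.4374|00⟩ + (-0.8811 - 0.1799i)|10⟩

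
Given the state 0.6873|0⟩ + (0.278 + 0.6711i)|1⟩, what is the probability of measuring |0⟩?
0.4724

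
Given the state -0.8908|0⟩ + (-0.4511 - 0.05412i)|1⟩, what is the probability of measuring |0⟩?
0.7935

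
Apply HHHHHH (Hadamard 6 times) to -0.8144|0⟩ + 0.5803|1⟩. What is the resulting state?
-0.8144|0⟩ + 0.5803|1⟩

H² = I, so an even number of Hadamards cancels: H^6 = I and the state is unchanged.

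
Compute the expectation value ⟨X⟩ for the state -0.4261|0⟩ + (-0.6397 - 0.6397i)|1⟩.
0.5452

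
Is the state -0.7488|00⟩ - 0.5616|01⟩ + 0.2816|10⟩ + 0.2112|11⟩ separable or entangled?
Separable

Writing the state as a|00⟩ + b|01⟩ + c|10⟩ + d|11⟩, it is a product state iff ad − bc = 0.
Here (a, b, c, d) = (-0.7488, -0.5616, 0.2816, 0.2112): ad − bc = (-0.7488)(0.2112) − (-0.5616)(0.2816) = 0, so the state is separable.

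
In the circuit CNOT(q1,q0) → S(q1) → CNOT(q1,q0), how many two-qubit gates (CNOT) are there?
2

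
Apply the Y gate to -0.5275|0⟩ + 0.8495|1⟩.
-0.8495i|0⟩ - 0.5275i|1⟩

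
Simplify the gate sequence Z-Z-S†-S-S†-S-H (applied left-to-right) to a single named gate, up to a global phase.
H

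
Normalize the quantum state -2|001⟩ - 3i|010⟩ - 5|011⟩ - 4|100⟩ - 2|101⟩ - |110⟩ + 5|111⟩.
-0.2182|001⟩ - 0.3273i|010⟩ - 0.5455|011⟩ - 0.4364|100⟩ - 0.2182|101⟩ - 0.1091|110⟩ + 0.5455|111⟩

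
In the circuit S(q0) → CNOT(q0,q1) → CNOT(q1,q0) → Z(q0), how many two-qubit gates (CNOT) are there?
2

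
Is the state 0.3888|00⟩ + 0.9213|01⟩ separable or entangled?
Separable

Writing the state as a|00⟩ + b|01⟩ + c|10⟩ + d|11⟩, it is a product state iff ad − bc = 0.
Here (a, b, c, d) = (0.3888, 0.9213, 0, 0): ad − bc = (0.3888)(0) − (0.9213)(0) = 0, so the state is separable.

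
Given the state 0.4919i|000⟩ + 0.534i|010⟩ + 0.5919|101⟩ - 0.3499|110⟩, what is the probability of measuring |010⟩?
0.2852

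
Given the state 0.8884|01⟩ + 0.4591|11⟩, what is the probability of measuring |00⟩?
0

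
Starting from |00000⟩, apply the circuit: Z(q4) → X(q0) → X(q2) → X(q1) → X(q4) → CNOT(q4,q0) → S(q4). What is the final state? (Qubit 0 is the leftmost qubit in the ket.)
i|01101⟩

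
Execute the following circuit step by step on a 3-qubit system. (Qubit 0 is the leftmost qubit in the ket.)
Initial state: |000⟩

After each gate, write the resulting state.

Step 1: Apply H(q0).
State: 1/√2|000⟩ + 1/√2|100⟩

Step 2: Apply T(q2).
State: 1/√2|000⟩ + 1/√2|100⟩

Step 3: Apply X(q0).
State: 1/√2|000⟩ + 1/√2|100⟩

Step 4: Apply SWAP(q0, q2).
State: 1/√2|000⟩ + 1/√2|001⟩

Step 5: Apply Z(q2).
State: 1/√2|000⟩ - 1/√2|001⟩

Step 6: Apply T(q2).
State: 1/√2|000⟩ + (-1/2 - (1/2)i)|001⟩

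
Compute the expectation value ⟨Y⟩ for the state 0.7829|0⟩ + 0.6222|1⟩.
0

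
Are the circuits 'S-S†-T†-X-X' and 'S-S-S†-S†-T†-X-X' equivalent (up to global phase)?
Yes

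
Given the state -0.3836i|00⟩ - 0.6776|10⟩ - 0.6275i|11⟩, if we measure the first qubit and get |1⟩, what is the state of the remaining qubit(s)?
-0.7337|0⟩ - 0.6795i|1⟩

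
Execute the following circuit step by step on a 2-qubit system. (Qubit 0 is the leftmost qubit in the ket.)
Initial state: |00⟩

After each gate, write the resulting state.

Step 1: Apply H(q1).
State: 1/√2|00⟩ + 1/√2|01⟩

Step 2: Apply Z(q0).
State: 1/√2|00⟩ + 1/√2|01⟩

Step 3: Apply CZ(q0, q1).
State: 1/√2|00⟩ + 1/√2|01⟩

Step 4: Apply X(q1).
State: 1/√2|00⟩ + 1/√2|01⟩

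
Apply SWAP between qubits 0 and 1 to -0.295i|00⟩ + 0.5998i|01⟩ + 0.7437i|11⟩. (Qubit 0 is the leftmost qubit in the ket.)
-0.295i|00⟩ + 0.5998i|10⟩ + 0.7437i|11⟩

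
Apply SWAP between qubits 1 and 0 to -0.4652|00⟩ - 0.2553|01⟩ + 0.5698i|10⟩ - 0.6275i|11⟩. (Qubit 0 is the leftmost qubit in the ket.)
-0.4652|00⟩ + 0.5698i|01⟩ - 0.2553|10⟩ - 0.6275i|11⟩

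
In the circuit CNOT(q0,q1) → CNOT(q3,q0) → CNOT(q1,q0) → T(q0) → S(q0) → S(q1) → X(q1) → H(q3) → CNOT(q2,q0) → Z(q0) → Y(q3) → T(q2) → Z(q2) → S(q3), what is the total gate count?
14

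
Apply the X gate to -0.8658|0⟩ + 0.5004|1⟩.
0.5004|0⟩ - 0.8658|1⟩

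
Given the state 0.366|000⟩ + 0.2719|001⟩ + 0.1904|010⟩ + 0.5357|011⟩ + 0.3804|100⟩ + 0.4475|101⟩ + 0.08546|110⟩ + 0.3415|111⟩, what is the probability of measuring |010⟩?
0.03625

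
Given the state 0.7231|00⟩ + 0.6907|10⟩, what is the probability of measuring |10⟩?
0.4771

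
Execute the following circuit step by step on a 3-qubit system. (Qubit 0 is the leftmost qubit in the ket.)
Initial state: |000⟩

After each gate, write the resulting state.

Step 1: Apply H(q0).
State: 1/√2|000⟩ + 1/√2|100⟩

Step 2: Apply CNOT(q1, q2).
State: 1/√2|000⟩ + 1/√2|100⟩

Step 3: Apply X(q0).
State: 1/√2|000⟩ + 1/√2|100⟩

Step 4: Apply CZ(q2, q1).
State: 1/√2|000⟩ + 1/√2|100⟩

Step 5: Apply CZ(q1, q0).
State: 1/√2|000⟩ + 1/√2|100⟩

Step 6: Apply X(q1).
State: 1/√2|010⟩ + 1/√2|110⟩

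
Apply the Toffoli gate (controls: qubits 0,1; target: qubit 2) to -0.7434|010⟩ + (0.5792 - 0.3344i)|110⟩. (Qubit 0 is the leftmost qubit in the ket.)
-0.7434|010⟩ + (0.5792 - 0.3344i)|111⟩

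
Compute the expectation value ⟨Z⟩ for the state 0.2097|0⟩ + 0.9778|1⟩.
-0.9121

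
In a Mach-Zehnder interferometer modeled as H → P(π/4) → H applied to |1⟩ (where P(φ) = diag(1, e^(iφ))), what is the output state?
(0.1464 - (1/√8)i)|0⟩ + (0.8536 + (1/√8)i)|1⟩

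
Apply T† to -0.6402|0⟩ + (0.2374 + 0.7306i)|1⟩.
-0.6402|0⟩ + (0.6845 + 0.3487i)|1⟩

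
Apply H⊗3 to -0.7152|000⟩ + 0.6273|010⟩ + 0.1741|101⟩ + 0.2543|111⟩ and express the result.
0.1204|000⟩ - 0.1825|001⟩ - 0.503|010⟩ - 0.4463|011⟩ - 0.1825|100⟩ + 0.1204|101⟩ - 0.4463|110⟩ - 0.503|111⟩

H⊗3 gives amp(|y⟩) = (1/2√2) Σ_x (−1)^(x·y) amp(|x⟩), where x·y is the number of positions in which both x and y have a 1.
|000⟩: (-0.7152 + 0.6273 + 0.1741 + 0.2543)/(2√2) = 0.1204
|001⟩: (-0.7152 + 0.6273 - 0.1741 - 0.2543)/(2√2) = -0.1825
|010⟩: (-0.7152 - 0.6273 + 0.1741 - 0.2543)/(2√2) = -0.503
|011⟩: (-0.7152 - 0.6273 - 0.1741 + 0.2543)/(2√2) = -0.4463
|100⟩: (-0.7152 + 0.6273 - 0.1741 - 0.2543)/(2√2) = -0.1825
|101⟩: (-0.7152 + 0.6273 + 0.1741 + 0.2543)/(2√2) = 0.1204
|110⟩: (-0.7152 - 0.6273 - 0.1741 + 0.2543)/(2√2) = -0.4463
|111⟩: (-0.7152 - 0.6273 + 0.1741 - 0.2543)/(2√2) = -0.503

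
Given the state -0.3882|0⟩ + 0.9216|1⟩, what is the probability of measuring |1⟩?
0.8493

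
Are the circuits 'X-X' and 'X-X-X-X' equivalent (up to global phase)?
Yes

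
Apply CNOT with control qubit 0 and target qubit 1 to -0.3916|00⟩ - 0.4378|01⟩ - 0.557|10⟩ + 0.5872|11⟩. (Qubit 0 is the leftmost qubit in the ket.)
-0.3916|00⟩ - 0.4378|01⟩ + 0.5872|10⟩ - 0.557|11⟩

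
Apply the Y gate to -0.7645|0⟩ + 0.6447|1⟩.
-0.6447i|0⟩ - 0.7645i|1⟩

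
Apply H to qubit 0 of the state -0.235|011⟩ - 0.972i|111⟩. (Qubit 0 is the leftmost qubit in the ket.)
(-0.1662 - 0.6873i)|011⟩ + (-0.1662 + 0.6873i)|111⟩

H on qubit 0 mixes each pair of kets that differ only in qubit 0: amplitudes (a, b) of (|…0…⟩, |…1…⟩) become ((a + b)/√2, (a − b)/√2). Kets absent from the input have amplitude 0.
(|011⟩, |111⟩): (a, b) = (-0.235, -0.972i) → ((-0.1662 - 0.6873i), (-0.1662 + 0.6873i))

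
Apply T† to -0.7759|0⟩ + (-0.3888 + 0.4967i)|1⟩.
-0.7759|0⟩ + (0.0763 + 0.6261i)|1⟩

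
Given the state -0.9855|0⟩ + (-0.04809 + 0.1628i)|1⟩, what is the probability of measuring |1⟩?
0.02882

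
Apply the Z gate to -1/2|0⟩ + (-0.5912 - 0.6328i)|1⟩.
-1/2|0⟩ + (0.5912 + 0.6328i)|1⟩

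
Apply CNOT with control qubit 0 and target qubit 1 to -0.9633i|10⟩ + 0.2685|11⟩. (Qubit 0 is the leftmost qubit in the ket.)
0.2685|10⟩ - 0.9633i|11⟩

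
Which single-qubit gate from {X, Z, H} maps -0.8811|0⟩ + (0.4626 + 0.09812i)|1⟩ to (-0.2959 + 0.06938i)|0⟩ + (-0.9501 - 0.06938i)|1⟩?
H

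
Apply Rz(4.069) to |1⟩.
(-0.4473 + 0.8944i)|1⟩

Rz(4.069) = [[e^(−iθ/2), 0], [0, e^(iθ/2)]] with e^(±iθ/2) = cos(θ/2) ± i·sin(θ/2); θ = 4.069, cos(θ/2) ≈ -0.447264, sin(θ/2) ≈ 0.894402.
With a = amp(|0⟩) = 0 and b = amp(|1⟩) = 1:
new amp(|0⟩) = (-0.447264 - 0.894402i)·a = 0
new amp(|1⟩) = (-0.447264 + 0.894402i)·b = (-0.4473 + 0.8944i)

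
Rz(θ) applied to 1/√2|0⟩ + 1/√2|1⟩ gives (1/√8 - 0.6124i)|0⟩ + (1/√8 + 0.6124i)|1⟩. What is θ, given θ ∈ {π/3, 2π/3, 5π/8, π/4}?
2π/3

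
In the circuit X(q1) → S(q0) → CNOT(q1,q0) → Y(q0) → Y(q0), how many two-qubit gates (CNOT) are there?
1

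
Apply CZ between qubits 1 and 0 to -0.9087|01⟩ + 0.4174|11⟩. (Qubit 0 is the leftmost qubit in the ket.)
-0.9087|01⟩ - 0.4174|11⟩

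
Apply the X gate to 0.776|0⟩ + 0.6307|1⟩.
0.6307|0⟩ + 0.776|1⟩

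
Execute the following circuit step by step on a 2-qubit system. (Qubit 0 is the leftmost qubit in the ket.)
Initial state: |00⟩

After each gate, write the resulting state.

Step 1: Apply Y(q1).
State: i|01⟩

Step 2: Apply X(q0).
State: i|11⟩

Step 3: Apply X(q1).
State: i|10⟩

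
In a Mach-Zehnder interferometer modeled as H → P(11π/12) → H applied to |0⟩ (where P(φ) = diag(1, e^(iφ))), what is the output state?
(0.01704 + 0.1294i)|0⟩ + (0.983 - 0.1294i)|1⟩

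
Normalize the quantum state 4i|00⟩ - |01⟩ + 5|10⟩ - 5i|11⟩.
0.4887i|00⟩ - 0.1222|01⟩ + 0.6108|10⟩ - 0.6108i|11⟩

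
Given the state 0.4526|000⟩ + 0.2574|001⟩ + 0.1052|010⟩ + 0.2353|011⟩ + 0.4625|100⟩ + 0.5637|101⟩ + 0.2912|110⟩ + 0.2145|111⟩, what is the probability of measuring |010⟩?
0.01107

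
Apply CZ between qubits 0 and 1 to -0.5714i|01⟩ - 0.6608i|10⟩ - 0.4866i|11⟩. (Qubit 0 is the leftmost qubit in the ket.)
-0.5714i|01⟩ - 0.6608i|10⟩ + 0.4866i|11⟩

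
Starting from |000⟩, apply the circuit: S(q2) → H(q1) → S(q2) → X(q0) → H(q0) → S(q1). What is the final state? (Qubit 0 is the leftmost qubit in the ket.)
1/2|000⟩ + (1/2)i|010⟩ - 1/2|100⟩ - (1/2)i|110⟩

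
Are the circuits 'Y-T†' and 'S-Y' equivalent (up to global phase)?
No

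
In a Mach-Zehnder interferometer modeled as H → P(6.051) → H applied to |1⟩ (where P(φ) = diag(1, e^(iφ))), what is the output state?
(0.01342 + 0.1151i)|0⟩ + (0.9866 - 0.1151i)|1⟩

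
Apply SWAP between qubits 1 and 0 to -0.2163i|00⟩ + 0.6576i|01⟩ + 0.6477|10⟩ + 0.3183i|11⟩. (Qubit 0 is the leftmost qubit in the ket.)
-0.2163i|00⟩ + 0.6477|01⟩ + 0.6576i|10⟩ + 0.3183i|11⟩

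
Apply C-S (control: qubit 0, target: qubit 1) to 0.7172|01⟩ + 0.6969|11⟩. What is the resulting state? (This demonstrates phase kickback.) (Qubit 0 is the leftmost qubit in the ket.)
0.7172|01⟩ + 0.6969i|11⟩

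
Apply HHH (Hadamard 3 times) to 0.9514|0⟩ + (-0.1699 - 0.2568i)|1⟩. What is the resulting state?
(0.5526 - 0.1816i)|0⟩ + (0.7929 + 0.1816i)|1⟩

H² = I, so H^3 = H: a single Hadamard. With (a, b) = (0.9514, (-0.1699 - 0.2568i)), H gives ((a + b)/√2, (a − b)/√2) = ((0.5526 - 0.1816i), (0.7929 + 0.1816i)).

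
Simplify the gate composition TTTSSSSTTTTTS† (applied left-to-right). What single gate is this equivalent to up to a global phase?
S†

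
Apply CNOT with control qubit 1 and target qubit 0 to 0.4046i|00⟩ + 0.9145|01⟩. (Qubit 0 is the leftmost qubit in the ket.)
0.4046i|00⟩ + 0.9145|11⟩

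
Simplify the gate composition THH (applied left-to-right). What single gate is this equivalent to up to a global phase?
T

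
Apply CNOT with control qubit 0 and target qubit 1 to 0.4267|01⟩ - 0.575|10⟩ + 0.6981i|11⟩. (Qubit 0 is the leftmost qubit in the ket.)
0.4267|01⟩ + 0.6981i|10⟩ - 0.575|11⟩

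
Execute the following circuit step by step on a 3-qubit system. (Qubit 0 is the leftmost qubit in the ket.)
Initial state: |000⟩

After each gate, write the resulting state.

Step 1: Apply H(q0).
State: 1/√2|000⟩ + 1/√2|100⟩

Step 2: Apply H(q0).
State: |000⟩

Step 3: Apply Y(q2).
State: i|001⟩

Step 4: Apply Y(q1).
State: -|011⟩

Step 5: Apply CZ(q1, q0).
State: -|011⟩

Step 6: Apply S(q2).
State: -i|011⟩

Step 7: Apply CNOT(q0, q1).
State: -i|011⟩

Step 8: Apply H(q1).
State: -(1/√2)i|001⟩ + (1/√2)i|011⟩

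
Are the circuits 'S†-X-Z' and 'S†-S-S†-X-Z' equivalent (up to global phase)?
Yes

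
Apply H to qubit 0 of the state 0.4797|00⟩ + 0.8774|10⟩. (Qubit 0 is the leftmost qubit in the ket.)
0.9596|00⟩ - 0.2812|10⟩

H on qubit 0 mixes each pair of kets that differ only in qubit 0: amplitudes (a, b) of (|…0…⟩, |…1…⟩) become ((a + b)/√2, (a − b)/√2). Kets absent from the input have amplitude 0.
(|00⟩, |10⟩): (a, b) = (0.4797, 0.8774) → (0.9596, -0.2812)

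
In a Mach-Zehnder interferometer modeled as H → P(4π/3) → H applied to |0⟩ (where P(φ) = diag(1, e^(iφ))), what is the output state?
(0.25 - 0.433i)|0⟩ + (0.75 + 0.433i)|1⟩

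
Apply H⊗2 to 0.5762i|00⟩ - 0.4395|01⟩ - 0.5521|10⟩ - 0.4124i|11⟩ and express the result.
(-0.4958 + 0.0819i)|00⟩ + (-0.0563 + 0.4943i)|01⟩ + (0.0563 + 0.4943i)|10⟩ + (0.4958 + 0.0819i)|11⟩

H⊗2 gives amp(|y⟩) = (1/2) Σ_x (−1)^(x·y) amp(|x⟩), where x·y is the number of positions in which both x and y have a 1.
|00⟩: (0.5762i - 0.4395 - 0.5521 - 0.4124i)/2 = (-0.4958 + 0.0819i)
|01⟩: (0.5762i + 0.4395 - 0.5521 + 0.4124i)/2 = (-0.0563 + 0.4943i)
|10⟩: (0.5762i - 0.4395 + 0.5521 + 0.4124i)/2 = (0.0563 + 0.4943i)
|11⟩: (0.5762i + 0.4395 + 0.5521 - 0.4124i)/2 = (0.4958 + 0.0819i)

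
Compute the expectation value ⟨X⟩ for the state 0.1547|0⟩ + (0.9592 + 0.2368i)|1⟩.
0.2968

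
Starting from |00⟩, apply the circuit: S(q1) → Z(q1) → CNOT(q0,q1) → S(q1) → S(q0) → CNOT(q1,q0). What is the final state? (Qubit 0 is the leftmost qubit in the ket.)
|00⟩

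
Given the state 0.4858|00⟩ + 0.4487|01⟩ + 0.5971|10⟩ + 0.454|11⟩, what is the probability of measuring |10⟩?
0.3565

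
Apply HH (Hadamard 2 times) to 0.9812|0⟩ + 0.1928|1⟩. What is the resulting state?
0.9812|0⟩ + 0.1928|1⟩

H² = I, so an even number of Hadamards cancels: H^2 = I and the state is unchanged.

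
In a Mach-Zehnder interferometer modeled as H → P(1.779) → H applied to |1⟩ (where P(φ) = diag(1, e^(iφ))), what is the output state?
(0.6034 - 0.4892i)|0⟩ + (0.3966 + 0.4892i)|1⟩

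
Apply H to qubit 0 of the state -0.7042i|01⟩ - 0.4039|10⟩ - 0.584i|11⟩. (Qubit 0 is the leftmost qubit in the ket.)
-0.2856|00⟩ - 0.9109i|01⟩ + 0.2856|10⟩ - 0.08499i|11⟩

H on qubit 0 mixes each pair of kets that differ only in qubit 0: amplitudes (a, b) of (|…0…⟩, |…1…⟩) become ((a + b)/√2, (a − b)/√2). Kets absent from the input have amplitude 0.
(|00⟩, |10⟩): (a, b) = (0, -0.4039) → (-0.2856, 0.2856)
(|01⟩, |11⟩): (a, b) = (-0.7042i, -0.584i) → (-0.9109i, -0.08499i)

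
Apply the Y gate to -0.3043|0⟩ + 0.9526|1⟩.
-0.9526i|0⟩ - 0.3043i|1⟩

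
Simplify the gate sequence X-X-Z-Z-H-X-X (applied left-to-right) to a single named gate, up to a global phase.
H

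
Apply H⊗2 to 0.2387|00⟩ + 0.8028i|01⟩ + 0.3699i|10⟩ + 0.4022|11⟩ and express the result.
(0.3205 + 0.5864i)|00⟩ + (-0.08175 - 0.2165i)|01⟩ + (-0.08175 + 0.2165i)|10⟩ + (0.3205 - 0.5864i)|11⟩

H⊗2 gives amp(|y⟩) = (1/2) Σ_x (−1)^(x·y) amp(|x⟩), where x·y is the number of positions in which both x and y have a 1.
|00⟩: (0.2387 + 0.8028i + 0.3699i + 0.4022)/2 = (0.3205 + 0.5864i)
|01⟩: (0.2387 - 0.8028i + 0.3699i - 0.4022)/2 = (-0.08175 - 0.2165i)
|10⟩: (0.2387 + 0.8028i - 0.3699i - 0.4022)/2 = (-0.08175 + 0.2165i)
|11⟩: (0.2387 - 0.8028i - 0.3699i + 0.4022)/2 = (0.3205 - 0.5864i)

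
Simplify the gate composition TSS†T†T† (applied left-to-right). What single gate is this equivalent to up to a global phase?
T†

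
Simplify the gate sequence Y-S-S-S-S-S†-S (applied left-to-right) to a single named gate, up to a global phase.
Y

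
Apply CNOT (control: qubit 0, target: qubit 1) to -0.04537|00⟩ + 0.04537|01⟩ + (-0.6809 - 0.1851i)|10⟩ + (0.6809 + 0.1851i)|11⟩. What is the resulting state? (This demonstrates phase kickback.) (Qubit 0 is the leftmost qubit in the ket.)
-0.04537|00⟩ + 0.04537|01⟩ + (0.6809 + 0.1851i)|10⟩ + (-0.6809 - 0.1851i)|11⟩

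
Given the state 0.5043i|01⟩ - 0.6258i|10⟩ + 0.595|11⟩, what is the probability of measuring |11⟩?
0.354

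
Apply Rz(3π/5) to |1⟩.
(0.5878 + 0.809i)|1⟩

Rz(3π/5) = [[e^(−iθ/2), 0], [0, e^(iθ/2)]] with e^(±iθ/2) = cos(θ/2) ± i·sin(θ/2); θ = 3π/5, cos(θ/2) ≈ 0.587785, sin(θ/2) ≈ 0.809017.
With a = amp(|0⟩) = 0 and b = amp(|1⟩) = 1:
new amp(|0⟩) = (0.587785 - 0.809017i)·a = 0
new amp(|1⟩) = (0.587785 + 0.809017i)·b = (0.5878 + 0.809i)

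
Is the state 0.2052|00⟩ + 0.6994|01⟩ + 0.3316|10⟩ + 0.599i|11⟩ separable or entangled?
Entangled

Writing the state as a|00⟩ + b|01⟩ + c|10⟩ + d|11⟩, it is a product state iff ad − bc = 0.
Here (a, b, c, d) = (0.2052, 0.6994, 0.3316, 0.599i): ad − bc = (0.2052)(0.599i) − (0.6994)(0.3316) = (-0.2319 + 0.1229i) ≠ 0, so the state is entangled.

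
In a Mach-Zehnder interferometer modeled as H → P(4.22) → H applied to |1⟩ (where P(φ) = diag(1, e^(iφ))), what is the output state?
(0.7364 + 0.4406i)|0⟩ + (0.2636 - 0.4406i)|1⟩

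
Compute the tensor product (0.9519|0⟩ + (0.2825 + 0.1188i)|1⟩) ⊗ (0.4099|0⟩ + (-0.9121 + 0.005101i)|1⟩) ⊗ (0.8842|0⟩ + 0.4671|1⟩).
0.345|000⟩ + 0.1823|001⟩ + (-0.7677 + 0.004293i)|010⟩ + (-0.4055 + 0.002268i)|011⟩ + (0.1024 + 0.04306i)|100⟩ + (0.05409 + 0.02275i)|101⟩ + (-0.2284 - 0.09454i)|110⟩ + (-0.1206 - 0.04994i)|111⟩

amp(|b₁b₂…⟩) = product of the factor amplitudes for bits b₁, b₂, …; only kets whose every factor amplitude is nonzero survive.
|000⟩: (0.9519)(0.4099)(0.8842) = 0.345
|001⟩: (0.9519)(0.4099)(0.4671) = 0.1823
|010⟩: (0.9519)(-0.9121 + 0.005101i)(0.8842) = (-0.7677 + 0.004293i)
|011⟩: (0.9519)(-0.9121 + 0.005101i)(0.4671) = (-0.4055 + 0.002268i)
|100⟩: (0.2825 + 0.1188i)(0.4099)(0.8842) = (0.1024 + 0.04306i)
|101⟩: (0.2825 + 0.1188i)(0.4099)(0.4671) = (0.05409 + 0.02275i)
|110⟩: (0.2825 + 0.1188i)(-0.9121 + 0.005101i)(0.8842) = (-0.2284 - 0.09454i)
|111⟩: (0.2825 + 0.1188i)(-0.9121 + 0.005101i)(0.4671) = (-0.1206 - 0.04994i)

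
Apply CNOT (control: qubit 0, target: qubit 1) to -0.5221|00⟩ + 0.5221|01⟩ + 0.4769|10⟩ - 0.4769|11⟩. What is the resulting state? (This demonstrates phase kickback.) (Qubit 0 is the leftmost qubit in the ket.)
-0.5221|00⟩ + 0.5221|01⟩ - 0.4769|10⟩ + 0.4769|11⟩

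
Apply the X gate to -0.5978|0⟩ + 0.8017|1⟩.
0.8017|0⟩ - 0.5978|1⟩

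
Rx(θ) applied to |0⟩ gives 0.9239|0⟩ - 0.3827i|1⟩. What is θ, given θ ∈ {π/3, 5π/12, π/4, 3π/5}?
π/4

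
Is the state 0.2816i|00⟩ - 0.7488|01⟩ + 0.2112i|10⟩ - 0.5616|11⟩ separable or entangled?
Separable

Writing the state as a|00⟩ + b|01⟩ + c|10⟩ + d|11⟩, it is a product state iff ad − bc = 0.
Here (a, b, c, d) = (0.2816i, -0.7488, 0.2112i, -0.5616): ad − bc = (0.2816i)(-0.5616) − (-0.7488)(0.2112i) = 0, so the state is separable.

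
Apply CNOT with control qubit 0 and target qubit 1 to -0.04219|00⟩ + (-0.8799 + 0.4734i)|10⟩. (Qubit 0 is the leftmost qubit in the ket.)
-0.04219|00⟩ + (-0.8799 + 0.4734i)|11⟩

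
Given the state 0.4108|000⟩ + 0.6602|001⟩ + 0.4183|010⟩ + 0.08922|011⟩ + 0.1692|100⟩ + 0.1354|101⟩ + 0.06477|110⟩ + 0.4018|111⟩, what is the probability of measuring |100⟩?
0.02863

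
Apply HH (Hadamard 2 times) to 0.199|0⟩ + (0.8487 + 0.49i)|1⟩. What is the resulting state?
0.199|0⟩ + (0.8487 + 0.49i)|1⟩

H² = I, so an even number of Hadamards cancels: H^2 = I and the state is unchanged.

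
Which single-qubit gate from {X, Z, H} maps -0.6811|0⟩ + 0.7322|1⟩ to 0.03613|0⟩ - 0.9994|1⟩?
H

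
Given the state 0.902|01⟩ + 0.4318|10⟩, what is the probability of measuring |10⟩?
0.1865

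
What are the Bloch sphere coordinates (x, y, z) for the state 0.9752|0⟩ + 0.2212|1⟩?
(0.4314, 0, 0.9021)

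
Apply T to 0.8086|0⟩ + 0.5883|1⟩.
0.8086|0⟩ + (0.416 + 0.416i)|1⟩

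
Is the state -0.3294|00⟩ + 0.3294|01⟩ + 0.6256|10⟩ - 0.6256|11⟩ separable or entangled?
Separable

Writing the state as a|00⟩ + b|01⟩ + c|10⟩ + d|11⟩, it is a product state iff ad − bc = 0.
Here (a, b, c, d) = (-0.3294, 0.3294, 0.6256, -0.6256): ad − bc = (-0.3294)(-0.6256) − (0.3294)(0.6256) = 0, so the state is separable.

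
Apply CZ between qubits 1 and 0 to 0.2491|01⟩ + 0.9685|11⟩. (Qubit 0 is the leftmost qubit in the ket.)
0.2491|01⟩ - 0.9685|11⟩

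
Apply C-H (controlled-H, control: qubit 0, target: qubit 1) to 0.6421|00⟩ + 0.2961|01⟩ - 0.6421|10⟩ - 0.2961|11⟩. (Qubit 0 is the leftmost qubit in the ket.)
0.6421|00⟩ + 0.2961|01⟩ - 0.6634|10⟩ - 0.2447|11⟩

C-H leaves the control-|0⟩ kets |00⟩, |01⟩ unchanged and applies H to qubit 1 on the control-|1⟩ pair (|10⟩, |11⟩).
H = [[1/√2, 1/√2], [1/√2, -1/√2]].
With a = amp(|10⟩) = -0.6421 and b = amp(|11⟩) = -0.2961:
new amp(|10⟩) = (1/√2)·a + (1/√2)·b = -0.6634
new amp(|11⟩) = (1/√2)·a + (-1/√2)·b = -0.2447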